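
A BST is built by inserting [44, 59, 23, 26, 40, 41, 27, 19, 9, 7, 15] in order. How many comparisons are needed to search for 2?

Search path for 2: 44 -> 23 -> 19 -> 9 -> 7
Found: False
Comparisons: 5


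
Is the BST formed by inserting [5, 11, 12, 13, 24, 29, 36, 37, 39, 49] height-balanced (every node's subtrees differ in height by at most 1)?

Tree (level-order array): [5, None, 11, None, 12, None, 13, None, 24, None, 29, None, 36, None, 37, None, 39, None, 49]
Definition: a tree is height-balanced if, at every node, |h(left) - h(right)| <= 1 (empty subtree has height -1).
Bottom-up per-node check:
  node 49: h_left=-1, h_right=-1, diff=0 [OK], height=0
  node 39: h_left=-1, h_right=0, diff=1 [OK], height=1
  node 37: h_left=-1, h_right=1, diff=2 [FAIL (|-1-1|=2 > 1)], height=2
  node 36: h_left=-1, h_right=2, diff=3 [FAIL (|-1-2|=3 > 1)], height=3
  node 29: h_left=-1, h_right=3, diff=4 [FAIL (|-1-3|=4 > 1)], height=4
  node 24: h_left=-1, h_right=4, diff=5 [FAIL (|-1-4|=5 > 1)], height=5
  node 13: h_left=-1, h_right=5, diff=6 [FAIL (|-1-5|=6 > 1)], height=6
  node 12: h_left=-1, h_right=6, diff=7 [FAIL (|-1-6|=7 > 1)], height=7
  node 11: h_left=-1, h_right=7, diff=8 [FAIL (|-1-7|=8 > 1)], height=8
  node 5: h_left=-1, h_right=8, diff=9 [FAIL (|-1-8|=9 > 1)], height=9
Node 37 violates the condition: |-1 - 1| = 2 > 1.
Result: Not balanced


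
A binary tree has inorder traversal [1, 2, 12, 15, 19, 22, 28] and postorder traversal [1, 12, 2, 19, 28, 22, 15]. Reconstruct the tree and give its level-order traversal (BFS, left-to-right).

Inorder:   [1, 2, 12, 15, 19, 22, 28]
Postorder: [1, 12, 2, 19, 28, 22, 15]
Algorithm: postorder visits root last, so walk postorder right-to-left;
each value is the root of the current inorder slice — split it at that
value, recurse on the right subtree first, then the left.
Recursive splits:
  root=15; inorder splits into left=[1, 2, 12], right=[19, 22, 28]
  root=22; inorder splits into left=[19], right=[28]
  root=28; inorder splits into left=[], right=[]
  root=19; inorder splits into left=[], right=[]
  root=2; inorder splits into left=[1], right=[12]
  root=12; inorder splits into left=[], right=[]
  root=1; inorder splits into left=[], right=[]
Reconstructed level-order: [15, 2, 22, 1, 12, 19, 28]


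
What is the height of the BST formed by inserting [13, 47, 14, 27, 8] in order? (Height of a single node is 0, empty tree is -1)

Insertion order: [13, 47, 14, 27, 8]
Tree (level-order array): [13, 8, 47, None, None, 14, None, None, 27]
Compute height bottom-up (empty subtree = -1):
  height(8) = 1 + max(-1, -1) = 0
  height(27) = 1 + max(-1, -1) = 0
  height(14) = 1 + max(-1, 0) = 1
  height(47) = 1 + max(1, -1) = 2
  height(13) = 1 + max(0, 2) = 3
Height = 3


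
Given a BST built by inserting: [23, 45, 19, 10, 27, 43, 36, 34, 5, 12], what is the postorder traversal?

Tree insertion order: [23, 45, 19, 10, 27, 43, 36, 34, 5, 12]
Tree (level-order array): [23, 19, 45, 10, None, 27, None, 5, 12, None, 43, None, None, None, None, 36, None, 34]
Postorder traversal: [5, 12, 10, 19, 34, 36, 43, 27, 45, 23]


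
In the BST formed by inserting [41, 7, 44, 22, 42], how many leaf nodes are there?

Tree built from: [41, 7, 44, 22, 42]
Tree (level-order array): [41, 7, 44, None, 22, 42]
Rule: A leaf has 0 children.
Per-node child counts:
  node 41: 2 child(ren)
  node 7: 1 child(ren)
  node 22: 0 child(ren)
  node 44: 1 child(ren)
  node 42: 0 child(ren)
Matching nodes: [22, 42]
Count of leaf nodes: 2


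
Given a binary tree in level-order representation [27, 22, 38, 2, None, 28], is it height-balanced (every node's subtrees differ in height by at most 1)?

Tree (level-order array): [27, 22, 38, 2, None, 28]
Definition: a tree is height-balanced if, at every node, |h(left) - h(right)| <= 1 (empty subtree has height -1).
Bottom-up per-node check:
  node 2: h_left=-1, h_right=-1, diff=0 [OK], height=0
  node 22: h_left=0, h_right=-1, diff=1 [OK], height=1
  node 28: h_left=-1, h_right=-1, diff=0 [OK], height=0
  node 38: h_left=0, h_right=-1, diff=1 [OK], height=1
  node 27: h_left=1, h_right=1, diff=0 [OK], height=2
All nodes satisfy the balance condition.
Result: Balanced


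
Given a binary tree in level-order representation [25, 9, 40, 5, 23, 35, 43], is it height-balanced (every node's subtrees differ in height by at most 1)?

Tree (level-order array): [25, 9, 40, 5, 23, 35, 43]
Definition: a tree is height-balanced if, at every node, |h(left) - h(right)| <= 1 (empty subtree has height -1).
Bottom-up per-node check:
  node 5: h_left=-1, h_right=-1, diff=0 [OK], height=0
  node 23: h_left=-1, h_right=-1, diff=0 [OK], height=0
  node 9: h_left=0, h_right=0, diff=0 [OK], height=1
  node 35: h_left=-1, h_right=-1, diff=0 [OK], height=0
  node 43: h_left=-1, h_right=-1, diff=0 [OK], height=0
  node 40: h_left=0, h_right=0, diff=0 [OK], height=1
  node 25: h_left=1, h_right=1, diff=0 [OK], height=2
All nodes satisfy the balance condition.
Result: Balanced


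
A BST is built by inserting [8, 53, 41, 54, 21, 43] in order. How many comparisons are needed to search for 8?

Search path for 8: 8
Found: True
Comparisons: 1


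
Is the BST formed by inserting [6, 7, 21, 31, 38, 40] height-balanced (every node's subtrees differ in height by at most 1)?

Tree (level-order array): [6, None, 7, None, 21, None, 31, None, 38, None, 40]
Definition: a tree is height-balanced if, at every node, |h(left) - h(right)| <= 1 (empty subtree has height -1).
Bottom-up per-node check:
  node 40: h_left=-1, h_right=-1, diff=0 [OK], height=0
  node 38: h_left=-1, h_right=0, diff=1 [OK], height=1
  node 31: h_left=-1, h_right=1, diff=2 [FAIL (|-1-1|=2 > 1)], height=2
  node 21: h_left=-1, h_right=2, diff=3 [FAIL (|-1-2|=3 > 1)], height=3
  node 7: h_left=-1, h_right=3, diff=4 [FAIL (|-1-3|=4 > 1)], height=4
  node 6: h_left=-1, h_right=4, diff=5 [FAIL (|-1-4|=5 > 1)], height=5
Node 31 violates the condition: |-1 - 1| = 2 > 1.
Result: Not balanced


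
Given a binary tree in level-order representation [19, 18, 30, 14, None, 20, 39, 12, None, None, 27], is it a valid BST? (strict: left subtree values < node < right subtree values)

Level-order array: [19, 18, 30, 14, None, 20, 39, 12, None, None, 27]
Validate using subtree bounds (lo, hi): at each node, require lo < value < hi,
then recurse left with hi=value and right with lo=value.
Preorder trace (stopping at first violation):
  at node 19 with bounds (-inf, +inf): OK
  at node 18 with bounds (-inf, 19): OK
  at node 14 with bounds (-inf, 18): OK
  at node 12 with bounds (-inf, 14): OK
  at node 30 with bounds (19, +inf): OK
  at node 20 with bounds (19, 30): OK
  at node 27 with bounds (20, 30): OK
  at node 39 with bounds (30, +inf): OK
No violation found at any node.
Result: Valid BST


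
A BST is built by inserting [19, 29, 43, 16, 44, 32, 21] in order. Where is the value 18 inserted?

Starting tree (level order): [19, 16, 29, None, None, 21, 43, None, None, 32, 44]
Insertion path: 19 -> 16
Result: insert 18 as right child of 16
Final tree (level order): [19, 16, 29, None, 18, 21, 43, None, None, None, None, 32, 44]


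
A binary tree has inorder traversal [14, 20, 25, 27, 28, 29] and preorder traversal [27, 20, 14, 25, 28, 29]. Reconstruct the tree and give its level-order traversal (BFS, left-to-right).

Inorder:  [14, 20, 25, 27, 28, 29]
Preorder: [27, 20, 14, 25, 28, 29]
Algorithm: preorder visits root first, so consume preorder in order;
for each root, split the current inorder slice at that value into
left-subtree inorder and right-subtree inorder, then recurse.
Recursive splits:
  root=27; inorder splits into left=[14, 20, 25], right=[28, 29]
  root=20; inorder splits into left=[14], right=[25]
  root=14; inorder splits into left=[], right=[]
  root=25; inorder splits into left=[], right=[]
  root=28; inorder splits into left=[], right=[29]
  root=29; inorder splits into left=[], right=[]
Reconstructed level-order: [27, 20, 28, 14, 25, 29]


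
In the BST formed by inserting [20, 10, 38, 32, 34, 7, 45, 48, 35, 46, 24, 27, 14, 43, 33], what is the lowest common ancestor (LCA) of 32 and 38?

Tree insertion order: [20, 10, 38, 32, 34, 7, 45, 48, 35, 46, 24, 27, 14, 43, 33]
Tree (level-order array): [20, 10, 38, 7, 14, 32, 45, None, None, None, None, 24, 34, 43, 48, None, 27, 33, 35, None, None, 46]
In a BST, the LCA of p=32, q=38 is the first node v on the
root-to-leaf path with p <= v <= q (go left if both < v, right if both > v).
Walk from root:
  at 20: both 32 and 38 > 20, go right
  at 38: 32 <= 38 <= 38, this is the LCA
LCA = 38


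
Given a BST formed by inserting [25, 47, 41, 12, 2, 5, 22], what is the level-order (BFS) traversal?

Tree insertion order: [25, 47, 41, 12, 2, 5, 22]
Tree (level-order array): [25, 12, 47, 2, 22, 41, None, None, 5]
BFS from the root, enqueuing left then right child of each popped node:
  queue [25] -> pop 25, enqueue [12, 47], visited so far: [25]
  queue [12, 47] -> pop 12, enqueue [2, 22], visited so far: [25, 12]
  queue [47, 2, 22] -> pop 47, enqueue [41], visited so far: [25, 12, 47]
  queue [2, 22, 41] -> pop 2, enqueue [5], visited so far: [25, 12, 47, 2]
  queue [22, 41, 5] -> pop 22, enqueue [none], visited so far: [25, 12, 47, 2, 22]
  queue [41, 5] -> pop 41, enqueue [none], visited so far: [25, 12, 47, 2, 22, 41]
  queue [5] -> pop 5, enqueue [none], visited so far: [25, 12, 47, 2, 22, 41, 5]
Result: [25, 12, 47, 2, 22, 41, 5]


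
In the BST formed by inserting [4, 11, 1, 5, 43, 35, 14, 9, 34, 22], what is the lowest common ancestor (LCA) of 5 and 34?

Tree insertion order: [4, 11, 1, 5, 43, 35, 14, 9, 34, 22]
Tree (level-order array): [4, 1, 11, None, None, 5, 43, None, 9, 35, None, None, None, 14, None, None, 34, 22]
In a BST, the LCA of p=5, q=34 is the first node v on the
root-to-leaf path with p <= v <= q (go left if both < v, right if both > v).
Walk from root:
  at 4: both 5 and 34 > 4, go right
  at 11: 5 <= 11 <= 34, this is the LCA
LCA = 11


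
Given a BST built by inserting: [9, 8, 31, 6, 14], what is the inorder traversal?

Tree insertion order: [9, 8, 31, 6, 14]
Tree (level-order array): [9, 8, 31, 6, None, 14]
Inorder traversal: [6, 8, 9, 14, 31]


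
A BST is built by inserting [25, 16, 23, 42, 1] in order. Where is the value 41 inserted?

Starting tree (level order): [25, 16, 42, 1, 23]
Insertion path: 25 -> 42
Result: insert 41 as left child of 42
Final tree (level order): [25, 16, 42, 1, 23, 41]


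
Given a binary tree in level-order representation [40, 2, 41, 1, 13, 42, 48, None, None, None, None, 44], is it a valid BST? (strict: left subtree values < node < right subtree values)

Level-order array: [40, 2, 41, 1, 13, 42, 48, None, None, None, None, 44]
Validate using subtree bounds (lo, hi): at each node, require lo < value < hi,
then recurse left with hi=value and right with lo=value.
Preorder trace (stopping at first violation):
  at node 40 with bounds (-inf, +inf): OK
  at node 2 with bounds (-inf, 40): OK
  at node 1 with bounds (-inf, 2): OK
  at node 13 with bounds (2, 40): OK
  at node 41 with bounds (40, +inf): OK
  at node 42 with bounds (40, 41): VIOLATION
Node 42 violates its bound: not (40 < 42 < 41).
Result: Not a valid BST


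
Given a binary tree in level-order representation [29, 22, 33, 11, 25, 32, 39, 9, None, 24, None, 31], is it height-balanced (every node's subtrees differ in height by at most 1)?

Tree (level-order array): [29, 22, 33, 11, 25, 32, 39, 9, None, 24, None, 31]
Definition: a tree is height-balanced if, at every node, |h(left) - h(right)| <= 1 (empty subtree has height -1).
Bottom-up per-node check:
  node 9: h_left=-1, h_right=-1, diff=0 [OK], height=0
  node 11: h_left=0, h_right=-1, diff=1 [OK], height=1
  node 24: h_left=-1, h_right=-1, diff=0 [OK], height=0
  node 25: h_left=0, h_right=-1, diff=1 [OK], height=1
  node 22: h_left=1, h_right=1, diff=0 [OK], height=2
  node 31: h_left=-1, h_right=-1, diff=0 [OK], height=0
  node 32: h_left=0, h_right=-1, diff=1 [OK], height=1
  node 39: h_left=-1, h_right=-1, diff=0 [OK], height=0
  node 33: h_left=1, h_right=0, diff=1 [OK], height=2
  node 29: h_left=2, h_right=2, diff=0 [OK], height=3
All nodes satisfy the balance condition.
Result: Balanced


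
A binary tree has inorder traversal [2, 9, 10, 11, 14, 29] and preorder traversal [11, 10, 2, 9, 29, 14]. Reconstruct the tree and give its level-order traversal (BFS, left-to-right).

Inorder:  [2, 9, 10, 11, 14, 29]
Preorder: [11, 10, 2, 9, 29, 14]
Algorithm: preorder visits root first, so consume preorder in order;
for each root, split the current inorder slice at that value into
left-subtree inorder and right-subtree inorder, then recurse.
Recursive splits:
  root=11; inorder splits into left=[2, 9, 10], right=[14, 29]
  root=10; inorder splits into left=[2, 9], right=[]
  root=2; inorder splits into left=[], right=[9]
  root=9; inorder splits into left=[], right=[]
  root=29; inorder splits into left=[14], right=[]
  root=14; inorder splits into left=[], right=[]
Reconstructed level-order: [11, 10, 29, 2, 14, 9]


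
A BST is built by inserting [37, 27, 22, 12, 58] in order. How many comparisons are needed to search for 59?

Search path for 59: 37 -> 58
Found: False
Comparisons: 2


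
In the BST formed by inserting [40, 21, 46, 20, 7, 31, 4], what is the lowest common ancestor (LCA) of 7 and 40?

Tree insertion order: [40, 21, 46, 20, 7, 31, 4]
Tree (level-order array): [40, 21, 46, 20, 31, None, None, 7, None, None, None, 4]
In a BST, the LCA of p=7, q=40 is the first node v on the
root-to-leaf path with p <= v <= q (go left if both < v, right if both > v).
Walk from root:
  at 40: 7 <= 40 <= 40, this is the LCA
LCA = 40


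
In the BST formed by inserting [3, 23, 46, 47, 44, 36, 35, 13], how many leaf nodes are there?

Tree built from: [3, 23, 46, 47, 44, 36, 35, 13]
Tree (level-order array): [3, None, 23, 13, 46, None, None, 44, 47, 36, None, None, None, 35]
Rule: A leaf has 0 children.
Per-node child counts:
  node 3: 1 child(ren)
  node 23: 2 child(ren)
  node 13: 0 child(ren)
  node 46: 2 child(ren)
  node 44: 1 child(ren)
  node 36: 1 child(ren)
  node 35: 0 child(ren)
  node 47: 0 child(ren)
Matching nodes: [13, 35, 47]
Count of leaf nodes: 3


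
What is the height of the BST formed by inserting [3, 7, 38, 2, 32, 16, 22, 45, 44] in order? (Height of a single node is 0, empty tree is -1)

Insertion order: [3, 7, 38, 2, 32, 16, 22, 45, 44]
Tree (level-order array): [3, 2, 7, None, None, None, 38, 32, 45, 16, None, 44, None, None, 22]
Compute height bottom-up (empty subtree = -1):
  height(2) = 1 + max(-1, -1) = 0
  height(22) = 1 + max(-1, -1) = 0
  height(16) = 1 + max(-1, 0) = 1
  height(32) = 1 + max(1, -1) = 2
  height(44) = 1 + max(-1, -1) = 0
  height(45) = 1 + max(0, -1) = 1
  height(38) = 1 + max(2, 1) = 3
  height(7) = 1 + max(-1, 3) = 4
  height(3) = 1 + max(0, 4) = 5
Height = 5


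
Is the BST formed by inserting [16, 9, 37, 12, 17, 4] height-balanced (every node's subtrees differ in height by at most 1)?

Tree (level-order array): [16, 9, 37, 4, 12, 17]
Definition: a tree is height-balanced if, at every node, |h(left) - h(right)| <= 1 (empty subtree has height -1).
Bottom-up per-node check:
  node 4: h_left=-1, h_right=-1, diff=0 [OK], height=0
  node 12: h_left=-1, h_right=-1, diff=0 [OK], height=0
  node 9: h_left=0, h_right=0, diff=0 [OK], height=1
  node 17: h_left=-1, h_right=-1, diff=0 [OK], height=0
  node 37: h_left=0, h_right=-1, diff=1 [OK], height=1
  node 16: h_left=1, h_right=1, diff=0 [OK], height=2
All nodes satisfy the balance condition.
Result: Balanced


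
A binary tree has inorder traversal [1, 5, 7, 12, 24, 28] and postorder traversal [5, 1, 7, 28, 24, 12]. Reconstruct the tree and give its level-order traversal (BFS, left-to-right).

Inorder:   [1, 5, 7, 12, 24, 28]
Postorder: [5, 1, 7, 28, 24, 12]
Algorithm: postorder visits root last, so walk postorder right-to-left;
each value is the root of the current inorder slice — split it at that
value, recurse on the right subtree first, then the left.
Recursive splits:
  root=12; inorder splits into left=[1, 5, 7], right=[24, 28]
  root=24; inorder splits into left=[], right=[28]
  root=28; inorder splits into left=[], right=[]
  root=7; inorder splits into left=[1, 5], right=[]
  root=1; inorder splits into left=[], right=[5]
  root=5; inorder splits into left=[], right=[]
Reconstructed level-order: [12, 7, 24, 1, 28, 5]


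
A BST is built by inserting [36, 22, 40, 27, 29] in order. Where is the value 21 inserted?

Starting tree (level order): [36, 22, 40, None, 27, None, None, None, 29]
Insertion path: 36 -> 22
Result: insert 21 as left child of 22
Final tree (level order): [36, 22, 40, 21, 27, None, None, None, None, None, 29]


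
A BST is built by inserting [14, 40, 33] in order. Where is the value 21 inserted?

Starting tree (level order): [14, None, 40, 33]
Insertion path: 14 -> 40 -> 33
Result: insert 21 as left child of 33
Final tree (level order): [14, None, 40, 33, None, 21]


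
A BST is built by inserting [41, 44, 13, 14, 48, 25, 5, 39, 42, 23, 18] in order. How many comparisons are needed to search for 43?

Search path for 43: 41 -> 44 -> 42
Found: False
Comparisons: 3


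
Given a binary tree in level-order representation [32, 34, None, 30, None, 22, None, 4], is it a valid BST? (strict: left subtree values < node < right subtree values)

Level-order array: [32, 34, None, 30, None, 22, None, 4]
Validate using subtree bounds (lo, hi): at each node, require lo < value < hi,
then recurse left with hi=value and right with lo=value.
Preorder trace (stopping at first violation):
  at node 32 with bounds (-inf, +inf): OK
  at node 34 with bounds (-inf, 32): VIOLATION
Node 34 violates its bound: not (-inf < 34 < 32).
Result: Not a valid BST


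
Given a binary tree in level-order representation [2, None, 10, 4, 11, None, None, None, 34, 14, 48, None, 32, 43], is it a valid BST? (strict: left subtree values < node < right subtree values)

Level-order array: [2, None, 10, 4, 11, None, None, None, 34, 14, 48, None, 32, 43]
Validate using subtree bounds (lo, hi): at each node, require lo < value < hi,
then recurse left with hi=value and right with lo=value.
Preorder trace (stopping at first violation):
  at node 2 with bounds (-inf, +inf): OK
  at node 10 with bounds (2, +inf): OK
  at node 4 with bounds (2, 10): OK
  at node 11 with bounds (10, +inf): OK
  at node 34 with bounds (11, +inf): OK
  at node 14 with bounds (11, 34): OK
  at node 32 with bounds (14, 34): OK
  at node 48 with bounds (34, +inf): OK
  at node 43 with bounds (34, 48): OK
No violation found at any node.
Result: Valid BST


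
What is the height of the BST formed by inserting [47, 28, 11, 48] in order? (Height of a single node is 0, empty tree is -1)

Insertion order: [47, 28, 11, 48]
Tree (level-order array): [47, 28, 48, 11]
Compute height bottom-up (empty subtree = -1):
  height(11) = 1 + max(-1, -1) = 0
  height(28) = 1 + max(0, -1) = 1
  height(48) = 1 + max(-1, -1) = 0
  height(47) = 1 + max(1, 0) = 2
Height = 2


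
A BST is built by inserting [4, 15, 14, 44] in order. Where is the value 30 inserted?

Starting tree (level order): [4, None, 15, 14, 44]
Insertion path: 4 -> 15 -> 44
Result: insert 30 as left child of 44
Final tree (level order): [4, None, 15, 14, 44, None, None, 30]


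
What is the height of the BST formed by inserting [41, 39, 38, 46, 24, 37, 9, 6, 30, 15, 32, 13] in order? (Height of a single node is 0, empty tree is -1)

Insertion order: [41, 39, 38, 46, 24, 37, 9, 6, 30, 15, 32, 13]
Tree (level-order array): [41, 39, 46, 38, None, None, None, 24, None, 9, 37, 6, 15, 30, None, None, None, 13, None, None, 32]
Compute height bottom-up (empty subtree = -1):
  height(6) = 1 + max(-1, -1) = 0
  height(13) = 1 + max(-1, -1) = 0
  height(15) = 1 + max(0, -1) = 1
  height(9) = 1 + max(0, 1) = 2
  height(32) = 1 + max(-1, -1) = 0
  height(30) = 1 + max(-1, 0) = 1
  height(37) = 1 + max(1, -1) = 2
  height(24) = 1 + max(2, 2) = 3
  height(38) = 1 + max(3, -1) = 4
  height(39) = 1 + max(4, -1) = 5
  height(46) = 1 + max(-1, -1) = 0
  height(41) = 1 + max(5, 0) = 6
Height = 6


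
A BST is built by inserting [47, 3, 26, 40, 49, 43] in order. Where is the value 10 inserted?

Starting tree (level order): [47, 3, 49, None, 26, None, None, None, 40, None, 43]
Insertion path: 47 -> 3 -> 26
Result: insert 10 as left child of 26
Final tree (level order): [47, 3, 49, None, 26, None, None, 10, 40, None, None, None, 43]


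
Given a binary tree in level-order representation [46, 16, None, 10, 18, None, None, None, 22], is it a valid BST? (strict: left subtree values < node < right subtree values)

Level-order array: [46, 16, None, 10, 18, None, None, None, 22]
Validate using subtree bounds (lo, hi): at each node, require lo < value < hi,
then recurse left with hi=value and right with lo=value.
Preorder trace (stopping at first violation):
  at node 46 with bounds (-inf, +inf): OK
  at node 16 with bounds (-inf, 46): OK
  at node 10 with bounds (-inf, 16): OK
  at node 18 with bounds (16, 46): OK
  at node 22 with bounds (18, 46): OK
No violation found at any node.
Result: Valid BST


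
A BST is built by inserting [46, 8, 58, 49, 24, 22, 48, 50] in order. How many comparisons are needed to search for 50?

Search path for 50: 46 -> 58 -> 49 -> 50
Found: True
Comparisons: 4


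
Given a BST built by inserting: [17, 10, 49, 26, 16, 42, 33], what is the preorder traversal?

Tree insertion order: [17, 10, 49, 26, 16, 42, 33]
Tree (level-order array): [17, 10, 49, None, 16, 26, None, None, None, None, 42, 33]
Preorder traversal: [17, 10, 16, 49, 26, 42, 33]


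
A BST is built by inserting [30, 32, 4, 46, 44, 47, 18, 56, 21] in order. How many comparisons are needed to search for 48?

Search path for 48: 30 -> 32 -> 46 -> 47 -> 56
Found: False
Comparisons: 5


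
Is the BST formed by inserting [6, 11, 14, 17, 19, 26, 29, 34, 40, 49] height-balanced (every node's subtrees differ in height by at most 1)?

Tree (level-order array): [6, None, 11, None, 14, None, 17, None, 19, None, 26, None, 29, None, 34, None, 40, None, 49]
Definition: a tree is height-balanced if, at every node, |h(left) - h(right)| <= 1 (empty subtree has height -1).
Bottom-up per-node check:
  node 49: h_left=-1, h_right=-1, diff=0 [OK], height=0
  node 40: h_left=-1, h_right=0, diff=1 [OK], height=1
  node 34: h_left=-1, h_right=1, diff=2 [FAIL (|-1-1|=2 > 1)], height=2
  node 29: h_left=-1, h_right=2, diff=3 [FAIL (|-1-2|=3 > 1)], height=3
  node 26: h_left=-1, h_right=3, diff=4 [FAIL (|-1-3|=4 > 1)], height=4
  node 19: h_left=-1, h_right=4, diff=5 [FAIL (|-1-4|=5 > 1)], height=5
  node 17: h_left=-1, h_right=5, diff=6 [FAIL (|-1-5|=6 > 1)], height=6
  node 14: h_left=-1, h_right=6, diff=7 [FAIL (|-1-6|=7 > 1)], height=7
  node 11: h_left=-1, h_right=7, diff=8 [FAIL (|-1-7|=8 > 1)], height=8
  node 6: h_left=-1, h_right=8, diff=9 [FAIL (|-1-8|=9 > 1)], height=9
Node 34 violates the condition: |-1 - 1| = 2 > 1.
Result: Not balanced


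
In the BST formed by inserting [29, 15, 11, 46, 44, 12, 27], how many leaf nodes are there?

Tree built from: [29, 15, 11, 46, 44, 12, 27]
Tree (level-order array): [29, 15, 46, 11, 27, 44, None, None, 12]
Rule: A leaf has 0 children.
Per-node child counts:
  node 29: 2 child(ren)
  node 15: 2 child(ren)
  node 11: 1 child(ren)
  node 12: 0 child(ren)
  node 27: 0 child(ren)
  node 46: 1 child(ren)
  node 44: 0 child(ren)
Matching nodes: [12, 27, 44]
Count of leaf nodes: 3


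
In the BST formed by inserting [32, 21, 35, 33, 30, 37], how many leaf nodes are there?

Tree built from: [32, 21, 35, 33, 30, 37]
Tree (level-order array): [32, 21, 35, None, 30, 33, 37]
Rule: A leaf has 0 children.
Per-node child counts:
  node 32: 2 child(ren)
  node 21: 1 child(ren)
  node 30: 0 child(ren)
  node 35: 2 child(ren)
  node 33: 0 child(ren)
  node 37: 0 child(ren)
Matching nodes: [30, 33, 37]
Count of leaf nodes: 3


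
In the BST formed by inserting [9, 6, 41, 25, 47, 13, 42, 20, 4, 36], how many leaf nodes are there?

Tree built from: [9, 6, 41, 25, 47, 13, 42, 20, 4, 36]
Tree (level-order array): [9, 6, 41, 4, None, 25, 47, None, None, 13, 36, 42, None, None, 20]
Rule: A leaf has 0 children.
Per-node child counts:
  node 9: 2 child(ren)
  node 6: 1 child(ren)
  node 4: 0 child(ren)
  node 41: 2 child(ren)
  node 25: 2 child(ren)
  node 13: 1 child(ren)
  node 20: 0 child(ren)
  node 36: 0 child(ren)
  node 47: 1 child(ren)
  node 42: 0 child(ren)
Matching nodes: [4, 20, 36, 42]
Count of leaf nodes: 4


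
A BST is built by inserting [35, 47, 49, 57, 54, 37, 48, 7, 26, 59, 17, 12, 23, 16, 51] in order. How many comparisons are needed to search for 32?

Search path for 32: 35 -> 7 -> 26
Found: False
Comparisons: 3


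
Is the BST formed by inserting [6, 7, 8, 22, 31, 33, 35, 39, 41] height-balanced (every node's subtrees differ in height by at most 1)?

Tree (level-order array): [6, None, 7, None, 8, None, 22, None, 31, None, 33, None, 35, None, 39, None, 41]
Definition: a tree is height-balanced if, at every node, |h(left) - h(right)| <= 1 (empty subtree has height -1).
Bottom-up per-node check:
  node 41: h_left=-1, h_right=-1, diff=0 [OK], height=0
  node 39: h_left=-1, h_right=0, diff=1 [OK], height=1
  node 35: h_left=-1, h_right=1, diff=2 [FAIL (|-1-1|=2 > 1)], height=2
  node 33: h_left=-1, h_right=2, diff=3 [FAIL (|-1-2|=3 > 1)], height=3
  node 31: h_left=-1, h_right=3, diff=4 [FAIL (|-1-3|=4 > 1)], height=4
  node 22: h_left=-1, h_right=4, diff=5 [FAIL (|-1-4|=5 > 1)], height=5
  node 8: h_left=-1, h_right=5, diff=6 [FAIL (|-1-5|=6 > 1)], height=6
  node 7: h_left=-1, h_right=6, diff=7 [FAIL (|-1-6|=7 > 1)], height=7
  node 6: h_left=-1, h_right=7, diff=8 [FAIL (|-1-7|=8 > 1)], height=8
Node 35 violates the condition: |-1 - 1| = 2 > 1.
Result: Not balanced


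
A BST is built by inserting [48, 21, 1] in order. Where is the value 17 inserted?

Starting tree (level order): [48, 21, None, 1]
Insertion path: 48 -> 21 -> 1
Result: insert 17 as right child of 1
Final tree (level order): [48, 21, None, 1, None, None, 17]


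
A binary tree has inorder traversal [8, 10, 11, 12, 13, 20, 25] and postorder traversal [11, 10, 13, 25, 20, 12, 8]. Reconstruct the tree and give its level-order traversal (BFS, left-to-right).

Inorder:   [8, 10, 11, 12, 13, 20, 25]
Postorder: [11, 10, 13, 25, 20, 12, 8]
Algorithm: postorder visits root last, so walk postorder right-to-left;
each value is the root of the current inorder slice — split it at that
value, recurse on the right subtree first, then the left.
Recursive splits:
  root=8; inorder splits into left=[], right=[10, 11, 12, 13, 20, 25]
  root=12; inorder splits into left=[10, 11], right=[13, 20, 25]
  root=20; inorder splits into left=[13], right=[25]
  root=25; inorder splits into left=[], right=[]
  root=13; inorder splits into left=[], right=[]
  root=10; inorder splits into left=[], right=[11]
  root=11; inorder splits into left=[], right=[]
Reconstructed level-order: [8, 12, 10, 20, 11, 13, 25]


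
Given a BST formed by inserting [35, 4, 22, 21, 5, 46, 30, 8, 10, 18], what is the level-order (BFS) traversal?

Tree insertion order: [35, 4, 22, 21, 5, 46, 30, 8, 10, 18]
Tree (level-order array): [35, 4, 46, None, 22, None, None, 21, 30, 5, None, None, None, None, 8, None, 10, None, 18]
BFS from the root, enqueuing left then right child of each popped node:
  queue [35] -> pop 35, enqueue [4, 46], visited so far: [35]
  queue [4, 46] -> pop 4, enqueue [22], visited so far: [35, 4]
  queue [46, 22] -> pop 46, enqueue [none], visited so far: [35, 4, 46]
  queue [22] -> pop 22, enqueue [21, 30], visited so far: [35, 4, 46, 22]
  queue [21, 30] -> pop 21, enqueue [5], visited so far: [35, 4, 46, 22, 21]
  queue [30, 5] -> pop 30, enqueue [none], visited so far: [35, 4, 46, 22, 21, 30]
  queue [5] -> pop 5, enqueue [8], visited so far: [35, 4, 46, 22, 21, 30, 5]
  queue [8] -> pop 8, enqueue [10], visited so far: [35, 4, 46, 22, 21, 30, 5, 8]
  queue [10] -> pop 10, enqueue [18], visited so far: [35, 4, 46, 22, 21, 30, 5, 8, 10]
  queue [18] -> pop 18, enqueue [none], visited so far: [35, 4, 46, 22, 21, 30, 5, 8, 10, 18]
Result: [35, 4, 46, 22, 21, 30, 5, 8, 10, 18]


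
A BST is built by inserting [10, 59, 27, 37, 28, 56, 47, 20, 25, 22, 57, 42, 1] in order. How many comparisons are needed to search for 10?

Search path for 10: 10
Found: True
Comparisons: 1


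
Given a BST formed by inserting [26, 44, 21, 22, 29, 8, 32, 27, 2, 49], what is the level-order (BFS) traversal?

Tree insertion order: [26, 44, 21, 22, 29, 8, 32, 27, 2, 49]
Tree (level-order array): [26, 21, 44, 8, 22, 29, 49, 2, None, None, None, 27, 32]
BFS from the root, enqueuing left then right child of each popped node:
  queue [26] -> pop 26, enqueue [21, 44], visited so far: [26]
  queue [21, 44] -> pop 21, enqueue [8, 22], visited so far: [26, 21]
  queue [44, 8, 22] -> pop 44, enqueue [29, 49], visited so far: [26, 21, 44]
  queue [8, 22, 29, 49] -> pop 8, enqueue [2], visited so far: [26, 21, 44, 8]
  queue [22, 29, 49, 2] -> pop 22, enqueue [none], visited so far: [26, 21, 44, 8, 22]
  queue [29, 49, 2] -> pop 29, enqueue [27, 32], visited so far: [26, 21, 44, 8, 22, 29]
  queue [49, 2, 27, 32] -> pop 49, enqueue [none], visited so far: [26, 21, 44, 8, 22, 29, 49]
  queue [2, 27, 32] -> pop 2, enqueue [none], visited so far: [26, 21, 44, 8, 22, 29, 49, 2]
  queue [27, 32] -> pop 27, enqueue [none], visited so far: [26, 21, 44, 8, 22, 29, 49, 2, 27]
  queue [32] -> pop 32, enqueue [none], visited so far: [26, 21, 44, 8, 22, 29, 49, 2, 27, 32]
Result: [26, 21, 44, 8, 22, 29, 49, 2, 27, 32]


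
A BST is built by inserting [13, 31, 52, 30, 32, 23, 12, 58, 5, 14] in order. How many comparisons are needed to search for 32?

Search path for 32: 13 -> 31 -> 52 -> 32
Found: True
Comparisons: 4


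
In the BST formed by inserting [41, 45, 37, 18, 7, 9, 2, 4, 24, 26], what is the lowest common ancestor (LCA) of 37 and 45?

Tree insertion order: [41, 45, 37, 18, 7, 9, 2, 4, 24, 26]
Tree (level-order array): [41, 37, 45, 18, None, None, None, 7, 24, 2, 9, None, 26, None, 4]
In a BST, the LCA of p=37, q=45 is the first node v on the
root-to-leaf path with p <= v <= q (go left if both < v, right if both > v).
Walk from root:
  at 41: 37 <= 41 <= 45, this is the LCA
LCA = 41


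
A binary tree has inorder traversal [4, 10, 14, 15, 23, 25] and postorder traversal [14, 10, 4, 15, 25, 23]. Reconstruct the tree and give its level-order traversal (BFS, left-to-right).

Inorder:   [4, 10, 14, 15, 23, 25]
Postorder: [14, 10, 4, 15, 25, 23]
Algorithm: postorder visits root last, so walk postorder right-to-left;
each value is the root of the current inorder slice — split it at that
value, recurse on the right subtree first, then the left.
Recursive splits:
  root=23; inorder splits into left=[4, 10, 14, 15], right=[25]
  root=25; inorder splits into left=[], right=[]
  root=15; inorder splits into left=[4, 10, 14], right=[]
  root=4; inorder splits into left=[], right=[10, 14]
  root=10; inorder splits into left=[], right=[14]
  root=14; inorder splits into left=[], right=[]
Reconstructed level-order: [23, 15, 25, 4, 10, 14]


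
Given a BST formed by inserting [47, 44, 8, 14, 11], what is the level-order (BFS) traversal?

Tree insertion order: [47, 44, 8, 14, 11]
Tree (level-order array): [47, 44, None, 8, None, None, 14, 11]
BFS from the root, enqueuing left then right child of each popped node:
  queue [47] -> pop 47, enqueue [44], visited so far: [47]
  queue [44] -> pop 44, enqueue [8], visited so far: [47, 44]
  queue [8] -> pop 8, enqueue [14], visited so far: [47, 44, 8]
  queue [14] -> pop 14, enqueue [11], visited so far: [47, 44, 8, 14]
  queue [11] -> pop 11, enqueue [none], visited so far: [47, 44, 8, 14, 11]
Result: [47, 44, 8, 14, 11]


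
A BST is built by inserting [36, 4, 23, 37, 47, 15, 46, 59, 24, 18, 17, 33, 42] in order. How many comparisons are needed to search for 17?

Search path for 17: 36 -> 4 -> 23 -> 15 -> 18 -> 17
Found: True
Comparisons: 6


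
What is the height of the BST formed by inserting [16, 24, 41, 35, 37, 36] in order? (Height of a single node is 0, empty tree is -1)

Insertion order: [16, 24, 41, 35, 37, 36]
Tree (level-order array): [16, None, 24, None, 41, 35, None, None, 37, 36]
Compute height bottom-up (empty subtree = -1):
  height(36) = 1 + max(-1, -1) = 0
  height(37) = 1 + max(0, -1) = 1
  height(35) = 1 + max(-1, 1) = 2
  height(41) = 1 + max(2, -1) = 3
  height(24) = 1 + max(-1, 3) = 4
  height(16) = 1 + max(-1, 4) = 5
Height = 5


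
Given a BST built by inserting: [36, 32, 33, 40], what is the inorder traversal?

Tree insertion order: [36, 32, 33, 40]
Tree (level-order array): [36, 32, 40, None, 33]
Inorder traversal: [32, 33, 36, 40]


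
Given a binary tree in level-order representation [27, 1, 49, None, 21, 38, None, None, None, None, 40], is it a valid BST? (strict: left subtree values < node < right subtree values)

Level-order array: [27, 1, 49, None, 21, 38, None, None, None, None, 40]
Validate using subtree bounds (lo, hi): at each node, require lo < value < hi,
then recurse left with hi=value and right with lo=value.
Preorder trace (stopping at first violation):
  at node 27 with bounds (-inf, +inf): OK
  at node 1 with bounds (-inf, 27): OK
  at node 21 with bounds (1, 27): OK
  at node 49 with bounds (27, +inf): OK
  at node 38 with bounds (27, 49): OK
  at node 40 with bounds (38, 49): OK
No violation found at any node.
Result: Valid BST


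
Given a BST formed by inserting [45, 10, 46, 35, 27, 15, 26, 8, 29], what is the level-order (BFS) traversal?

Tree insertion order: [45, 10, 46, 35, 27, 15, 26, 8, 29]
Tree (level-order array): [45, 10, 46, 8, 35, None, None, None, None, 27, None, 15, 29, None, 26]
BFS from the root, enqueuing left then right child of each popped node:
  queue [45] -> pop 45, enqueue [10, 46], visited so far: [45]
  queue [10, 46] -> pop 10, enqueue [8, 35], visited so far: [45, 10]
  queue [46, 8, 35] -> pop 46, enqueue [none], visited so far: [45, 10, 46]
  queue [8, 35] -> pop 8, enqueue [none], visited so far: [45, 10, 46, 8]
  queue [35] -> pop 35, enqueue [27], visited so far: [45, 10, 46, 8, 35]
  queue [27] -> pop 27, enqueue [15, 29], visited so far: [45, 10, 46, 8, 35, 27]
  queue [15, 29] -> pop 15, enqueue [26], visited so far: [45, 10, 46, 8, 35, 27, 15]
  queue [29, 26] -> pop 29, enqueue [none], visited so far: [45, 10, 46, 8, 35, 27, 15, 29]
  queue [26] -> pop 26, enqueue [none], visited so far: [45, 10, 46, 8, 35, 27, 15, 29, 26]
Result: [45, 10, 46, 8, 35, 27, 15, 29, 26]


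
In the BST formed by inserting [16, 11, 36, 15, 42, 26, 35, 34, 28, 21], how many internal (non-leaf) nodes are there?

Tree built from: [16, 11, 36, 15, 42, 26, 35, 34, 28, 21]
Tree (level-order array): [16, 11, 36, None, 15, 26, 42, None, None, 21, 35, None, None, None, None, 34, None, 28]
Rule: An internal node has at least one child.
Per-node child counts:
  node 16: 2 child(ren)
  node 11: 1 child(ren)
  node 15: 0 child(ren)
  node 36: 2 child(ren)
  node 26: 2 child(ren)
  node 21: 0 child(ren)
  node 35: 1 child(ren)
  node 34: 1 child(ren)
  node 28: 0 child(ren)
  node 42: 0 child(ren)
Matching nodes: [16, 11, 36, 26, 35, 34]
Count of internal (non-leaf) nodes: 6


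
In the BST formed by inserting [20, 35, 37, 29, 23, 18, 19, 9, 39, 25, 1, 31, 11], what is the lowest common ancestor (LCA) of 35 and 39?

Tree insertion order: [20, 35, 37, 29, 23, 18, 19, 9, 39, 25, 1, 31, 11]
Tree (level-order array): [20, 18, 35, 9, 19, 29, 37, 1, 11, None, None, 23, 31, None, 39, None, None, None, None, None, 25]
In a BST, the LCA of p=35, q=39 is the first node v on the
root-to-leaf path with p <= v <= q (go left if both < v, right if both > v).
Walk from root:
  at 20: both 35 and 39 > 20, go right
  at 35: 35 <= 35 <= 39, this is the LCA
LCA = 35


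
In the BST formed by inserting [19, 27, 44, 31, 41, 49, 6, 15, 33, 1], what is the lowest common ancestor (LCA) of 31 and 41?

Tree insertion order: [19, 27, 44, 31, 41, 49, 6, 15, 33, 1]
Tree (level-order array): [19, 6, 27, 1, 15, None, 44, None, None, None, None, 31, 49, None, 41, None, None, 33]
In a BST, the LCA of p=31, q=41 is the first node v on the
root-to-leaf path with p <= v <= q (go left if both < v, right if both > v).
Walk from root:
  at 19: both 31 and 41 > 19, go right
  at 27: both 31 and 41 > 27, go right
  at 44: both 31 and 41 < 44, go left
  at 31: 31 <= 31 <= 41, this is the LCA
LCA = 31


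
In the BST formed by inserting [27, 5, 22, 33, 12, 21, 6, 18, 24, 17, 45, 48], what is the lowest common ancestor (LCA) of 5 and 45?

Tree insertion order: [27, 5, 22, 33, 12, 21, 6, 18, 24, 17, 45, 48]
Tree (level-order array): [27, 5, 33, None, 22, None, 45, 12, 24, None, 48, 6, 21, None, None, None, None, None, None, 18, None, 17]
In a BST, the LCA of p=5, q=45 is the first node v on the
root-to-leaf path with p <= v <= q (go left if both < v, right if both > v).
Walk from root:
  at 27: 5 <= 27 <= 45, this is the LCA
LCA = 27


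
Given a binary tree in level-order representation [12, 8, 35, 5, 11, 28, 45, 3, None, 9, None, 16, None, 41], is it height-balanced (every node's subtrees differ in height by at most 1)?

Tree (level-order array): [12, 8, 35, 5, 11, 28, 45, 3, None, 9, None, 16, None, 41]
Definition: a tree is height-balanced if, at every node, |h(left) - h(right)| <= 1 (empty subtree has height -1).
Bottom-up per-node check:
  node 3: h_left=-1, h_right=-1, diff=0 [OK], height=0
  node 5: h_left=0, h_right=-1, diff=1 [OK], height=1
  node 9: h_left=-1, h_right=-1, diff=0 [OK], height=0
  node 11: h_left=0, h_right=-1, diff=1 [OK], height=1
  node 8: h_left=1, h_right=1, diff=0 [OK], height=2
  node 16: h_left=-1, h_right=-1, diff=0 [OK], height=0
  node 28: h_left=0, h_right=-1, diff=1 [OK], height=1
  node 41: h_left=-1, h_right=-1, diff=0 [OK], height=0
  node 45: h_left=0, h_right=-1, diff=1 [OK], height=1
  node 35: h_left=1, h_right=1, diff=0 [OK], height=2
  node 12: h_left=2, h_right=2, diff=0 [OK], height=3
All nodes satisfy the balance condition.
Result: Balanced


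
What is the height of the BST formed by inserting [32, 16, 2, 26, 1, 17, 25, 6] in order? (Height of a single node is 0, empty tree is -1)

Insertion order: [32, 16, 2, 26, 1, 17, 25, 6]
Tree (level-order array): [32, 16, None, 2, 26, 1, 6, 17, None, None, None, None, None, None, 25]
Compute height bottom-up (empty subtree = -1):
  height(1) = 1 + max(-1, -1) = 0
  height(6) = 1 + max(-1, -1) = 0
  height(2) = 1 + max(0, 0) = 1
  height(25) = 1 + max(-1, -1) = 0
  height(17) = 1 + max(-1, 0) = 1
  height(26) = 1 + max(1, -1) = 2
  height(16) = 1 + max(1, 2) = 3
  height(32) = 1 + max(3, -1) = 4
Height = 4


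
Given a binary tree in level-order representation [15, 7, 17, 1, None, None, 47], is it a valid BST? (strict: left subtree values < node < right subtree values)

Level-order array: [15, 7, 17, 1, None, None, 47]
Validate using subtree bounds (lo, hi): at each node, require lo < value < hi,
then recurse left with hi=value and right with lo=value.
Preorder trace (stopping at first violation):
  at node 15 with bounds (-inf, +inf): OK
  at node 7 with bounds (-inf, 15): OK
  at node 1 with bounds (-inf, 7): OK
  at node 17 with bounds (15, +inf): OK
  at node 47 with bounds (17, +inf): OK
No violation found at any node.
Result: Valid BST


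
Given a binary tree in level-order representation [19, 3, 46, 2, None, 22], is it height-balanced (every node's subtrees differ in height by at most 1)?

Tree (level-order array): [19, 3, 46, 2, None, 22]
Definition: a tree is height-balanced if, at every node, |h(left) - h(right)| <= 1 (empty subtree has height -1).
Bottom-up per-node check:
  node 2: h_left=-1, h_right=-1, diff=0 [OK], height=0
  node 3: h_left=0, h_right=-1, diff=1 [OK], height=1
  node 22: h_left=-1, h_right=-1, diff=0 [OK], height=0
  node 46: h_left=0, h_right=-1, diff=1 [OK], height=1
  node 19: h_left=1, h_right=1, diff=0 [OK], height=2
All nodes satisfy the balance condition.
Result: Balanced


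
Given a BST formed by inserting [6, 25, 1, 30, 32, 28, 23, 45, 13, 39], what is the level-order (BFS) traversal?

Tree insertion order: [6, 25, 1, 30, 32, 28, 23, 45, 13, 39]
Tree (level-order array): [6, 1, 25, None, None, 23, 30, 13, None, 28, 32, None, None, None, None, None, 45, 39]
BFS from the root, enqueuing left then right child of each popped node:
  queue [6] -> pop 6, enqueue [1, 25], visited so far: [6]
  queue [1, 25] -> pop 1, enqueue [none], visited so far: [6, 1]
  queue [25] -> pop 25, enqueue [23, 30], visited so far: [6, 1, 25]
  queue [23, 30] -> pop 23, enqueue [13], visited so far: [6, 1, 25, 23]
  queue [30, 13] -> pop 30, enqueue [28, 32], visited so far: [6, 1, 25, 23, 30]
  queue [13, 28, 32] -> pop 13, enqueue [none], visited so far: [6, 1, 25, 23, 30, 13]
  queue [28, 32] -> pop 28, enqueue [none], visited so far: [6, 1, 25, 23, 30, 13, 28]
  queue [32] -> pop 32, enqueue [45], visited so far: [6, 1, 25, 23, 30, 13, 28, 32]
  queue [45] -> pop 45, enqueue [39], visited so far: [6, 1, 25, 23, 30, 13, 28, 32, 45]
  queue [39] -> pop 39, enqueue [none], visited so far: [6, 1, 25, 23, 30, 13, 28, 32, 45, 39]
Result: [6, 1, 25, 23, 30, 13, 28, 32, 45, 39]
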